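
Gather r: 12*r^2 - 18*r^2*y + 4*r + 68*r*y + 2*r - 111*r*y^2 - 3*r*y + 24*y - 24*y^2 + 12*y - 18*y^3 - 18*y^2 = r^2*(12 - 18*y) + r*(-111*y^2 + 65*y + 6) - 18*y^3 - 42*y^2 + 36*y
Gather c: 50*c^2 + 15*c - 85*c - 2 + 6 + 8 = 50*c^2 - 70*c + 12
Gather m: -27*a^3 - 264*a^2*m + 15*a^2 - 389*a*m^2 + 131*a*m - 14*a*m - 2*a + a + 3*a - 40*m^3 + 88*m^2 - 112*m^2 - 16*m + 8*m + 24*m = -27*a^3 + 15*a^2 + 2*a - 40*m^3 + m^2*(-389*a - 24) + m*(-264*a^2 + 117*a + 16)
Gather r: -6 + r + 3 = r - 3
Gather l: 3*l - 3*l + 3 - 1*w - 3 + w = 0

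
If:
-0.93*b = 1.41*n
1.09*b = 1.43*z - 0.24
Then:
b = 1.31192660550459*z - 0.220183486238532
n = 0.145227405816904 - 0.865313292992387*z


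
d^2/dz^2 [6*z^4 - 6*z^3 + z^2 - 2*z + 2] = 72*z^2 - 36*z + 2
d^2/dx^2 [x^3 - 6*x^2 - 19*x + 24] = 6*x - 12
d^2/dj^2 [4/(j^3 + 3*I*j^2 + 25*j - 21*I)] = 8*(-3*(j + I)*(j^3 + 3*I*j^2 + 25*j - 21*I) + (3*j^2 + 6*I*j + 25)^2)/(j^3 + 3*I*j^2 + 25*j - 21*I)^3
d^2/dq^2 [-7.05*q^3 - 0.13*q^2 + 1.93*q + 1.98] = -42.3*q - 0.26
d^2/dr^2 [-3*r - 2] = 0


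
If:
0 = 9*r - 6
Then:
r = 2/3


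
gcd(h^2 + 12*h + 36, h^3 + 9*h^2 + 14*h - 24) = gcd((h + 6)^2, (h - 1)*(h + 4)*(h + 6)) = h + 6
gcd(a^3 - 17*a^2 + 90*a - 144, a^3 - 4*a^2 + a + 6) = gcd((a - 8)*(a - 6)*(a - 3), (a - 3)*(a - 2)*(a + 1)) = a - 3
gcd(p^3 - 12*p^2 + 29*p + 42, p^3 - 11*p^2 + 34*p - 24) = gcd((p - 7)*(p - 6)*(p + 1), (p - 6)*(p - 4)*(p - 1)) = p - 6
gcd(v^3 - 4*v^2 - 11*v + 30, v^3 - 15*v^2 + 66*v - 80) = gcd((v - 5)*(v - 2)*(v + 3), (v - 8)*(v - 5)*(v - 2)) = v^2 - 7*v + 10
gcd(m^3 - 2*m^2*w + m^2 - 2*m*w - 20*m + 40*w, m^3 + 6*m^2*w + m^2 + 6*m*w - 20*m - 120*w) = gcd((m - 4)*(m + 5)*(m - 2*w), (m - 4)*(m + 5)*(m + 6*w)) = m^2 + m - 20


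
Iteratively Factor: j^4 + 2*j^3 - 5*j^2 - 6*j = (j - 2)*(j^3 + 4*j^2 + 3*j) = j*(j - 2)*(j^2 + 4*j + 3) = j*(j - 2)*(j + 3)*(j + 1)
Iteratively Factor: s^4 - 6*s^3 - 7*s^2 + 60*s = (s)*(s^3 - 6*s^2 - 7*s + 60) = s*(s + 3)*(s^2 - 9*s + 20) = s*(s - 5)*(s + 3)*(s - 4)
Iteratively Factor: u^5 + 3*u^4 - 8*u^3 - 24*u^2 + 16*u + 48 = (u + 2)*(u^4 + u^3 - 10*u^2 - 4*u + 24) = (u + 2)^2*(u^3 - u^2 - 8*u + 12) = (u + 2)^2*(u + 3)*(u^2 - 4*u + 4) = (u - 2)*(u + 2)^2*(u + 3)*(u - 2)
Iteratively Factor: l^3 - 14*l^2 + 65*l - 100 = (l - 5)*(l^2 - 9*l + 20) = (l - 5)^2*(l - 4)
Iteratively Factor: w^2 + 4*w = (w)*(w + 4)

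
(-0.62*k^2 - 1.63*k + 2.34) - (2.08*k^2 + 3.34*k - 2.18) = -2.7*k^2 - 4.97*k + 4.52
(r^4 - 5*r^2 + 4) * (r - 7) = r^5 - 7*r^4 - 5*r^3 + 35*r^2 + 4*r - 28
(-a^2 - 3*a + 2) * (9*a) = -9*a^3 - 27*a^2 + 18*a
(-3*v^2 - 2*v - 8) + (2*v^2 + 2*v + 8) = -v^2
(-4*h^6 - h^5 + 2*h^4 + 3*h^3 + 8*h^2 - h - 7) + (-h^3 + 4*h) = -4*h^6 - h^5 + 2*h^4 + 2*h^3 + 8*h^2 + 3*h - 7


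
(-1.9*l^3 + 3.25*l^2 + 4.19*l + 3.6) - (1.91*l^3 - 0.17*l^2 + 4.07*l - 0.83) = -3.81*l^3 + 3.42*l^2 + 0.12*l + 4.43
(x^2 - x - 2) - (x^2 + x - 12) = 10 - 2*x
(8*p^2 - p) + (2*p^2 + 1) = 10*p^2 - p + 1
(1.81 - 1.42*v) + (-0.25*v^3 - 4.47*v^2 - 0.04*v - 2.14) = -0.25*v^3 - 4.47*v^2 - 1.46*v - 0.33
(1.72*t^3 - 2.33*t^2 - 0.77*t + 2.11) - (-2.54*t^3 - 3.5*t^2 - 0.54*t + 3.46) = 4.26*t^3 + 1.17*t^2 - 0.23*t - 1.35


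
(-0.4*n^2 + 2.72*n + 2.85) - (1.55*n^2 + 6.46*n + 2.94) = -1.95*n^2 - 3.74*n - 0.0899999999999999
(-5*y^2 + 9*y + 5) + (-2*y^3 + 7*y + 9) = -2*y^3 - 5*y^2 + 16*y + 14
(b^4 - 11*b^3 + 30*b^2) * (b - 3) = b^5 - 14*b^4 + 63*b^3 - 90*b^2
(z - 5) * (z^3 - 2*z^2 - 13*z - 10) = z^4 - 7*z^3 - 3*z^2 + 55*z + 50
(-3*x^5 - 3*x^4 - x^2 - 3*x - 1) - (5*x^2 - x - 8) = -3*x^5 - 3*x^4 - 6*x^2 - 2*x + 7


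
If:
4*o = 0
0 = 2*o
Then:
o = 0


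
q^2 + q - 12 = (q - 3)*(q + 4)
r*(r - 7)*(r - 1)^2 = r^4 - 9*r^3 + 15*r^2 - 7*r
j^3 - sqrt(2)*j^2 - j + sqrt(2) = (j - 1)*(j + 1)*(j - sqrt(2))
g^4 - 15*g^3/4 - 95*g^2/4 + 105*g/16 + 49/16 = (g - 7)*(g - 1/2)*(g + 1/4)*(g + 7/2)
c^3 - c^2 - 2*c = c*(c - 2)*(c + 1)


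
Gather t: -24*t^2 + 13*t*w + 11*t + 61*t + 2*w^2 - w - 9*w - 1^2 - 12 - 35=-24*t^2 + t*(13*w + 72) + 2*w^2 - 10*w - 48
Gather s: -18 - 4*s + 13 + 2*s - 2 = -2*s - 7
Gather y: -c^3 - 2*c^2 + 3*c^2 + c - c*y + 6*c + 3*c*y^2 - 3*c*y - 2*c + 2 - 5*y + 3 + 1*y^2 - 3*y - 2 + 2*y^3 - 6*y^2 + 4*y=-c^3 + c^2 + 5*c + 2*y^3 + y^2*(3*c - 5) + y*(-4*c - 4) + 3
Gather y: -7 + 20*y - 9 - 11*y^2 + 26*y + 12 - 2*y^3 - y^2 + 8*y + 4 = -2*y^3 - 12*y^2 + 54*y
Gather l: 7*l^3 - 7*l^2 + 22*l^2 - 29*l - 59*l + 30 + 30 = 7*l^3 + 15*l^2 - 88*l + 60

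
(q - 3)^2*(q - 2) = q^3 - 8*q^2 + 21*q - 18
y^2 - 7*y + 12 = (y - 4)*(y - 3)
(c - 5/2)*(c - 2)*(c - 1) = c^3 - 11*c^2/2 + 19*c/2 - 5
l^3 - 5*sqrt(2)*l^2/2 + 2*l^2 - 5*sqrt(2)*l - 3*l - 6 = (l + 2)*(l - 3*sqrt(2))*(l + sqrt(2)/2)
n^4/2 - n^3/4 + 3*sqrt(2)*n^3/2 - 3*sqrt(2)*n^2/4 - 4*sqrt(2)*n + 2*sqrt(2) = (n/2 + sqrt(2))*(n - 1/2)*(n - sqrt(2))*(n + 2*sqrt(2))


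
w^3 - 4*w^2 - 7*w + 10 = (w - 5)*(w - 1)*(w + 2)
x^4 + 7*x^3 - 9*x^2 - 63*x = x*(x - 3)*(x + 3)*(x + 7)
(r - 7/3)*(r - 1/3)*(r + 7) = r^3 + 13*r^2/3 - 161*r/9 + 49/9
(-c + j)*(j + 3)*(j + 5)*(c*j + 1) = -c^2*j^3 - 8*c^2*j^2 - 15*c^2*j + c*j^4 + 8*c*j^3 + 14*c*j^2 - 8*c*j - 15*c + j^3 + 8*j^2 + 15*j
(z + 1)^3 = z^3 + 3*z^2 + 3*z + 1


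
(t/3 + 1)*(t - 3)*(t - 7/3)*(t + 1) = t^4/3 - 4*t^3/9 - 34*t^2/9 + 4*t + 7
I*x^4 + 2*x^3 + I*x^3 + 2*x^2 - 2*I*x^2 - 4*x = x*(x + 2)*(x - 2*I)*(I*x - I)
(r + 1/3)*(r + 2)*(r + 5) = r^3 + 22*r^2/3 + 37*r/3 + 10/3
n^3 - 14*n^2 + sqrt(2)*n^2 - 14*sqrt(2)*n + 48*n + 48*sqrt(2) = (n - 8)*(n - 6)*(n + sqrt(2))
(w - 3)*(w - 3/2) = w^2 - 9*w/2 + 9/2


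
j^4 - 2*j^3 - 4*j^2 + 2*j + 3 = (j - 3)*(j - 1)*(j + 1)^2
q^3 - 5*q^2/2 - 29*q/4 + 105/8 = (q - 7/2)*(q - 3/2)*(q + 5/2)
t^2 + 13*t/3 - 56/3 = (t - 8/3)*(t + 7)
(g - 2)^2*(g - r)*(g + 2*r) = g^4 + g^3*r - 4*g^3 - 2*g^2*r^2 - 4*g^2*r + 4*g^2 + 8*g*r^2 + 4*g*r - 8*r^2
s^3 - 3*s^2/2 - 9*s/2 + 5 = (s - 5/2)*(s - 1)*(s + 2)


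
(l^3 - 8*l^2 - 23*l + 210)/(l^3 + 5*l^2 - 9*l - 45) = (l^2 - 13*l + 42)/(l^2 - 9)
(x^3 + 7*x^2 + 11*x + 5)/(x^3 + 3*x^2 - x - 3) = (x^2 + 6*x + 5)/(x^2 + 2*x - 3)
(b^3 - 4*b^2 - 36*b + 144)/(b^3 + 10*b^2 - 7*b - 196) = (b^2 - 36)/(b^2 + 14*b + 49)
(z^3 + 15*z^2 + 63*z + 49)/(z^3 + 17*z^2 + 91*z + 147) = (z + 1)/(z + 3)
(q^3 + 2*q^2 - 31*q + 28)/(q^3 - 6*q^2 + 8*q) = (q^2 + 6*q - 7)/(q*(q - 2))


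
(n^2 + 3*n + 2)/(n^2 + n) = (n + 2)/n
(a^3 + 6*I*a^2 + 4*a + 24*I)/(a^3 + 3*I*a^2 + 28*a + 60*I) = (a - 2*I)/(a - 5*I)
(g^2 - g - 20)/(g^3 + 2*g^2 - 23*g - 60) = 1/(g + 3)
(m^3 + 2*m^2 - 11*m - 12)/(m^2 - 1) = (m^2 + m - 12)/(m - 1)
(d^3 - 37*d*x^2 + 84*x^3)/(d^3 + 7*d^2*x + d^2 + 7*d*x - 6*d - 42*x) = (d^2 - 7*d*x + 12*x^2)/(d^2 + d - 6)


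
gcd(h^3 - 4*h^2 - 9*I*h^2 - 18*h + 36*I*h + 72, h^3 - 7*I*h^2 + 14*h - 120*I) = h - 6*I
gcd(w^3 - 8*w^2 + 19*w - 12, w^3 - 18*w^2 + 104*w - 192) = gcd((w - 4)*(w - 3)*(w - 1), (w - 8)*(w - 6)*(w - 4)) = w - 4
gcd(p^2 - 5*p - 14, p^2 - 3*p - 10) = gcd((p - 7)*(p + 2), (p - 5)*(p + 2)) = p + 2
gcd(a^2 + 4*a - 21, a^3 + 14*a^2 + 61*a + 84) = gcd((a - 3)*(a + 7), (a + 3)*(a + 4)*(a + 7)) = a + 7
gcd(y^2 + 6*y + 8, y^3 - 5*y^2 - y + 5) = 1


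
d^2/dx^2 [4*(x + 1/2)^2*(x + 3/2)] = 24*x + 20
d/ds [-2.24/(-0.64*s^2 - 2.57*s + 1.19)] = (-2.8672*s - 5.7568)/(0.64*s^2 + 2.57*s - 1.19)^2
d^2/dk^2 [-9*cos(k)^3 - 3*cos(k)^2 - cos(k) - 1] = 31*cos(k)/4 + 6*cos(2*k) + 81*cos(3*k)/4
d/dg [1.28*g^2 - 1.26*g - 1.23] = 2.56*g - 1.26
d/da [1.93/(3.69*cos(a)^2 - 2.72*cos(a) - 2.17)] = (14.2434*cos(a) - 5.2496)*sin(a)/(-3.69*cos(a)^2 + 2.72*cos(a) + 2.17)^2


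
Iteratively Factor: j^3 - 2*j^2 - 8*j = (j)*(j^2 - 2*j - 8) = j*(j + 2)*(j - 4)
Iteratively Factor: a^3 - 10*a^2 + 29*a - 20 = (a - 5)*(a^2 - 5*a + 4) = (a - 5)*(a - 4)*(a - 1)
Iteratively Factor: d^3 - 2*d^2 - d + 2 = (d - 1)*(d^2 - d - 2) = (d - 1)*(d + 1)*(d - 2)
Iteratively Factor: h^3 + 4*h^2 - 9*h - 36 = (h + 4)*(h^2 - 9) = (h + 3)*(h + 4)*(h - 3)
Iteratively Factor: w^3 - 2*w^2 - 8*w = (w + 2)*(w^2 - 4*w) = w*(w + 2)*(w - 4)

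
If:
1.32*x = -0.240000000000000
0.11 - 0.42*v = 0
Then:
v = 0.26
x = -0.18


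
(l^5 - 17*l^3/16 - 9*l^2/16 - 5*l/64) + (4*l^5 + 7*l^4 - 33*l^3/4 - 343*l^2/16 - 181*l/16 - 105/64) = 5*l^5 + 7*l^4 - 149*l^3/16 - 22*l^2 - 729*l/64 - 105/64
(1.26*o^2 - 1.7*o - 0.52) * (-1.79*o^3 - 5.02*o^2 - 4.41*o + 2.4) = -2.2554*o^5 - 3.2822*o^4 + 3.9082*o^3 + 13.1314*o^2 - 1.7868*o - 1.248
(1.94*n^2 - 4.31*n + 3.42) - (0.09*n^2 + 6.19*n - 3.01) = 1.85*n^2 - 10.5*n + 6.43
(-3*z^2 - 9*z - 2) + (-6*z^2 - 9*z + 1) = -9*z^2 - 18*z - 1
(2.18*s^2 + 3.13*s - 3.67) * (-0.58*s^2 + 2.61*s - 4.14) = -1.2644*s^4 + 3.8744*s^3 + 1.2727*s^2 - 22.5369*s + 15.1938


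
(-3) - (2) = -5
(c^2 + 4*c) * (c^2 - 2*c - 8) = c^4 + 2*c^3 - 16*c^2 - 32*c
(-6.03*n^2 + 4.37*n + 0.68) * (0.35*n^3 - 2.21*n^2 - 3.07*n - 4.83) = -2.1105*n^5 + 14.8558*n^4 + 9.0924*n^3 + 14.2062*n^2 - 23.1947*n - 3.2844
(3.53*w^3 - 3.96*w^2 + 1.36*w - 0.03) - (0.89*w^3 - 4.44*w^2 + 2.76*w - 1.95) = 2.64*w^3 + 0.48*w^2 - 1.4*w + 1.92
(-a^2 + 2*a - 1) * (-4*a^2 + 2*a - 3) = 4*a^4 - 10*a^3 + 11*a^2 - 8*a + 3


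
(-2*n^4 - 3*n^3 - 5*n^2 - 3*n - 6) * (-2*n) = 4*n^5 + 6*n^4 + 10*n^3 + 6*n^2 + 12*n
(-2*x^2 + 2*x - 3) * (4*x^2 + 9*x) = -8*x^4 - 10*x^3 + 6*x^2 - 27*x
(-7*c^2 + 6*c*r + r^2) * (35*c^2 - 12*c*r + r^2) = -245*c^4 + 294*c^3*r - 44*c^2*r^2 - 6*c*r^3 + r^4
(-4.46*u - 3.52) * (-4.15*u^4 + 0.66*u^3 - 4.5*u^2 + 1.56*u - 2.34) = 18.509*u^5 + 11.6644*u^4 + 17.7468*u^3 + 8.8824*u^2 + 4.9452*u + 8.2368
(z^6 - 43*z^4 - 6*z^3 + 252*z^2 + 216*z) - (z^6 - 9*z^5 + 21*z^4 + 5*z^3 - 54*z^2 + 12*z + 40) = 9*z^5 - 64*z^4 - 11*z^3 + 306*z^2 + 204*z - 40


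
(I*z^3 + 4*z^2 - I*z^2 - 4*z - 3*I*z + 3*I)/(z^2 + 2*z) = (I*z^3 + z^2*(4 - I) - z*(4 + 3*I) + 3*I)/(z*(z + 2))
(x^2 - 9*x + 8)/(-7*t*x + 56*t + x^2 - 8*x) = (x - 1)/(-7*t + x)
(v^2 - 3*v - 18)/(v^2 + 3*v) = (v - 6)/v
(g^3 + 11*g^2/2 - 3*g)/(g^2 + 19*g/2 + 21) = g*(2*g - 1)/(2*g + 7)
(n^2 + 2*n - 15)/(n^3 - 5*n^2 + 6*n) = (n + 5)/(n*(n - 2))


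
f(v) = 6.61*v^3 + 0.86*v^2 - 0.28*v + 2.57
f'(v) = 19.83*v^2 + 1.72*v - 0.28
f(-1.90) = -39.13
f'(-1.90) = 68.04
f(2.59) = 122.46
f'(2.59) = 137.20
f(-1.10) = -4.88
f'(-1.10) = 21.82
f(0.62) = 4.30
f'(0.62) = 8.41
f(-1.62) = -22.82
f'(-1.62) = 48.98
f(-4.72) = -672.02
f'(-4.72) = 433.38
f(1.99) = 57.51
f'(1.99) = 81.67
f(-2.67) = -116.37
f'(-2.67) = 136.49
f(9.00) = 4888.40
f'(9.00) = 1621.43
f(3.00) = 187.94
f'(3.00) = 183.35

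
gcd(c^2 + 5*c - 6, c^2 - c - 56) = 1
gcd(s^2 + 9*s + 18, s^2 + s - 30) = s + 6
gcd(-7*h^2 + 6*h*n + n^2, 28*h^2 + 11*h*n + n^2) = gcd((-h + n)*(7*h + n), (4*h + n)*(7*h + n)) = 7*h + n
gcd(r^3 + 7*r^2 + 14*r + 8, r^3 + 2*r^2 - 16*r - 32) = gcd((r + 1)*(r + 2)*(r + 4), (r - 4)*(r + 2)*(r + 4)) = r^2 + 6*r + 8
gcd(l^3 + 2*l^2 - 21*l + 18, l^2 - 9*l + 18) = l - 3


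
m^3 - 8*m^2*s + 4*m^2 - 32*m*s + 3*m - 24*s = (m + 1)*(m + 3)*(m - 8*s)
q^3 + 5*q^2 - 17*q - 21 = (q - 3)*(q + 1)*(q + 7)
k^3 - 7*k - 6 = (k - 3)*(k + 1)*(k + 2)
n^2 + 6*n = n*(n + 6)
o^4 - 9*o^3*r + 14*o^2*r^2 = o^2*(o - 7*r)*(o - 2*r)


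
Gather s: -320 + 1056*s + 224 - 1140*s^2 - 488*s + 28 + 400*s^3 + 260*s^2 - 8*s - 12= 400*s^3 - 880*s^2 + 560*s - 80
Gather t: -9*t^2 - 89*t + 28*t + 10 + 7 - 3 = -9*t^2 - 61*t + 14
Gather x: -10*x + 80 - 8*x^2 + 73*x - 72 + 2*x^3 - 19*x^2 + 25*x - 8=2*x^3 - 27*x^2 + 88*x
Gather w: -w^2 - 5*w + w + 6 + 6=-w^2 - 4*w + 12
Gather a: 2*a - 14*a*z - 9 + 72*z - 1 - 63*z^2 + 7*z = a*(2 - 14*z) - 63*z^2 + 79*z - 10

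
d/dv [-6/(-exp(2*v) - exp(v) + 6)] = (-12*exp(v) - 6)*exp(v)/(exp(2*v) + exp(v) - 6)^2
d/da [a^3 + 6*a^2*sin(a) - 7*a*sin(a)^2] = 6*a^2*cos(a) + 3*a^2 + 12*a*sin(a) - 7*a*sin(2*a) - 7*sin(a)^2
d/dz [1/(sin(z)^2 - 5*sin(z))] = (5 - 2*sin(z))*cos(z)/((sin(z) - 5)^2*sin(z)^2)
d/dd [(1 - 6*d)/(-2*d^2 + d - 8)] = (12*d^2 - 6*d - (4*d - 1)*(6*d - 1) + 48)/(2*d^2 - d + 8)^2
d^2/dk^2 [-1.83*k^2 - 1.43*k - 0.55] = -3.66000000000000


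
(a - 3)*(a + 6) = a^2 + 3*a - 18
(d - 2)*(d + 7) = d^2 + 5*d - 14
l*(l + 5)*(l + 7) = l^3 + 12*l^2 + 35*l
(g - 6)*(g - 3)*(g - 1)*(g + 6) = g^4 - 4*g^3 - 33*g^2 + 144*g - 108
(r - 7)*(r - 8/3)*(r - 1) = r^3 - 32*r^2/3 + 85*r/3 - 56/3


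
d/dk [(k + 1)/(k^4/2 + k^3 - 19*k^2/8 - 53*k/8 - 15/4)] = 8*(-12*k^2 - 8*k + 23)/(16*k^6 + 32*k^5 - 168*k^4 - 424*k^3 + 289*k^2 + 1380*k + 900)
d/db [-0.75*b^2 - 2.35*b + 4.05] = -1.5*b - 2.35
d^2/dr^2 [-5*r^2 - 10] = -10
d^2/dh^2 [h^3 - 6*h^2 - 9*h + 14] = 6*h - 12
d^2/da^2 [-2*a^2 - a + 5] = -4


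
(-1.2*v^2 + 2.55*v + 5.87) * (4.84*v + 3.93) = -5.808*v^3 + 7.626*v^2 + 38.4323*v + 23.0691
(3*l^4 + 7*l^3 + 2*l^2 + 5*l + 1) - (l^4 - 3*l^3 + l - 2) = 2*l^4 + 10*l^3 + 2*l^2 + 4*l + 3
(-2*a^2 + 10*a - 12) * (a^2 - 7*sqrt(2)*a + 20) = -2*a^4 + 10*a^3 + 14*sqrt(2)*a^3 - 70*sqrt(2)*a^2 - 52*a^2 + 84*sqrt(2)*a + 200*a - 240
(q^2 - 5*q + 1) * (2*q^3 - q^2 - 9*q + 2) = 2*q^5 - 11*q^4 - 2*q^3 + 46*q^2 - 19*q + 2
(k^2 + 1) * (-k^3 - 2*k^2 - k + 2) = -k^5 - 2*k^4 - 2*k^3 - k + 2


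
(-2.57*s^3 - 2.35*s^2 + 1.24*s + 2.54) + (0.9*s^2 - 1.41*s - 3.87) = -2.57*s^3 - 1.45*s^2 - 0.17*s - 1.33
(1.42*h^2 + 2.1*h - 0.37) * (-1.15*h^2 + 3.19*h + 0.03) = -1.633*h^4 + 2.1148*h^3 + 7.1671*h^2 - 1.1173*h - 0.0111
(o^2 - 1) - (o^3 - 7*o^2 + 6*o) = -o^3 + 8*o^2 - 6*o - 1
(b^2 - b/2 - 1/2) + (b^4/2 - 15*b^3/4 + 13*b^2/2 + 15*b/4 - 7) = b^4/2 - 15*b^3/4 + 15*b^2/2 + 13*b/4 - 15/2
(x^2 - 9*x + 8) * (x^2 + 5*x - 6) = x^4 - 4*x^3 - 43*x^2 + 94*x - 48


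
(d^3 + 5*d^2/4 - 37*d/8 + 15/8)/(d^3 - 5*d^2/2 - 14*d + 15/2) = (d - 5/4)/(d - 5)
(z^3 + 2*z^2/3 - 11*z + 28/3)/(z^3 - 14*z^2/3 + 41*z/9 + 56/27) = 9*(z^2 + 3*z - 4)/(9*z^2 - 21*z - 8)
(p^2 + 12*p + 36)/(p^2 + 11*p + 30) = (p + 6)/(p + 5)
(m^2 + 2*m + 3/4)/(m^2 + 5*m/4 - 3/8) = 2*(2*m + 1)/(4*m - 1)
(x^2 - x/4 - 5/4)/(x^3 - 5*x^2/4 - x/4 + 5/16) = 4*(x + 1)/(4*x^2 - 1)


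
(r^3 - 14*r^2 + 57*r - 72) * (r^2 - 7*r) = r^5 - 21*r^4 + 155*r^3 - 471*r^2 + 504*r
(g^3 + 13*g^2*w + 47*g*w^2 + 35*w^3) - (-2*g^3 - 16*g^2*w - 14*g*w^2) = 3*g^3 + 29*g^2*w + 61*g*w^2 + 35*w^3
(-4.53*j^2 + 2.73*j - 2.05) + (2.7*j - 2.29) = -4.53*j^2 + 5.43*j - 4.34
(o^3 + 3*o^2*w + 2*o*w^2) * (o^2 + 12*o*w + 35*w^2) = o^5 + 15*o^4*w + 73*o^3*w^2 + 129*o^2*w^3 + 70*o*w^4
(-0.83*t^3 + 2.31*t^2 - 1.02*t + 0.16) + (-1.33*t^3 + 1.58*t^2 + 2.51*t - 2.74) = -2.16*t^3 + 3.89*t^2 + 1.49*t - 2.58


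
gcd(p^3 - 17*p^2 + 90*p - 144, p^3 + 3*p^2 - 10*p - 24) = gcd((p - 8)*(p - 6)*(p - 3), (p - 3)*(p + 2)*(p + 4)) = p - 3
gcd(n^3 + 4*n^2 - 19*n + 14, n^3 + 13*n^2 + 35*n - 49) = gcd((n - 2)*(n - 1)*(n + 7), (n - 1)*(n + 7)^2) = n^2 + 6*n - 7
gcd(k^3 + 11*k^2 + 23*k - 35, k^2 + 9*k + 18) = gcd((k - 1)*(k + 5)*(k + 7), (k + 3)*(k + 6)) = 1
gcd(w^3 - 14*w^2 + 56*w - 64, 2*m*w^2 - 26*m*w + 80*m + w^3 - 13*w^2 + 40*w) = w - 8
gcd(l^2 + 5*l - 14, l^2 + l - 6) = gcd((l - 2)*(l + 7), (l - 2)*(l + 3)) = l - 2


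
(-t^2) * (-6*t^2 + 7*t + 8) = 6*t^4 - 7*t^3 - 8*t^2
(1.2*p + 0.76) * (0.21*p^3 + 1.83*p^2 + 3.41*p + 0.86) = 0.252*p^4 + 2.3556*p^3 + 5.4828*p^2 + 3.6236*p + 0.6536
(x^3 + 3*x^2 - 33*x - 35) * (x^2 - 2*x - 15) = x^5 + x^4 - 54*x^3 - 14*x^2 + 565*x + 525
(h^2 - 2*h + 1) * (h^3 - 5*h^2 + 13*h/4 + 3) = h^5 - 7*h^4 + 57*h^3/4 - 17*h^2/2 - 11*h/4 + 3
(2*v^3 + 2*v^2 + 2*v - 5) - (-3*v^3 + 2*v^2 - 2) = 5*v^3 + 2*v - 3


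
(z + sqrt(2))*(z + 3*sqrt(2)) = z^2 + 4*sqrt(2)*z + 6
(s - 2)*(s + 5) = s^2 + 3*s - 10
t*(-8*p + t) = -8*p*t + t^2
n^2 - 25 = (n - 5)*(n + 5)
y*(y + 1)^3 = y^4 + 3*y^3 + 3*y^2 + y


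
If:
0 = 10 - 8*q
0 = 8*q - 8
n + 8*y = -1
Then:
No Solution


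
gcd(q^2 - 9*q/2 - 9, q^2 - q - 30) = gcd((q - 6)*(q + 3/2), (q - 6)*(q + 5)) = q - 6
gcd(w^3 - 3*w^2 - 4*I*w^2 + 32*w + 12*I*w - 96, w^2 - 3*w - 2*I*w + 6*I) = w - 3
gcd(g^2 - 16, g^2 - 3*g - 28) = g + 4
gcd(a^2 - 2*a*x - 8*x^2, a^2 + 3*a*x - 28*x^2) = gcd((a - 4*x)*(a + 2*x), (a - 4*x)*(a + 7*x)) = -a + 4*x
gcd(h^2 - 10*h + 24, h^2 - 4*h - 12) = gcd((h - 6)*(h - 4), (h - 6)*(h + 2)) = h - 6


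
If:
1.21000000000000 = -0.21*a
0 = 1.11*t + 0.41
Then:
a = -5.76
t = -0.37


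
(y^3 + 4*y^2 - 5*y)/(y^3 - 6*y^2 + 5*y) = (y + 5)/(y - 5)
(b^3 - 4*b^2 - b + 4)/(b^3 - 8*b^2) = (b^3 - 4*b^2 - b + 4)/(b^2*(b - 8))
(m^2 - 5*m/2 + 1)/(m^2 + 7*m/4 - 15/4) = 2*(2*m^2 - 5*m + 2)/(4*m^2 + 7*m - 15)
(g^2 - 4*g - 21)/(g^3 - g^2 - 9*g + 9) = (g - 7)/(g^2 - 4*g + 3)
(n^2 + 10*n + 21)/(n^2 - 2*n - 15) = (n + 7)/(n - 5)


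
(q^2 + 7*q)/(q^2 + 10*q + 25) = q*(q + 7)/(q^2 + 10*q + 25)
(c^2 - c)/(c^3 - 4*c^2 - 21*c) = (1 - c)/(-c^2 + 4*c + 21)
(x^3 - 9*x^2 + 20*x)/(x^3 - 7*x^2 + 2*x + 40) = x/(x + 2)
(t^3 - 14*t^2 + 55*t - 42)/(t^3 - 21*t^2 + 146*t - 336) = (t - 1)/(t - 8)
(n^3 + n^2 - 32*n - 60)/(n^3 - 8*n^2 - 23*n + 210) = (n + 2)/(n - 7)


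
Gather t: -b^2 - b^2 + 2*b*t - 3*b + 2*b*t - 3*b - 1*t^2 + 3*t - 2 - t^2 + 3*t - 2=-2*b^2 - 6*b - 2*t^2 + t*(4*b + 6) - 4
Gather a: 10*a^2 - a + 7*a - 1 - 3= 10*a^2 + 6*a - 4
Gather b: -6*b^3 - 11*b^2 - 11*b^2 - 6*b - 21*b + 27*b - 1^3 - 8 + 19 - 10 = -6*b^3 - 22*b^2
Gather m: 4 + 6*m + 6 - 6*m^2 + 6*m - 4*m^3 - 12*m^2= -4*m^3 - 18*m^2 + 12*m + 10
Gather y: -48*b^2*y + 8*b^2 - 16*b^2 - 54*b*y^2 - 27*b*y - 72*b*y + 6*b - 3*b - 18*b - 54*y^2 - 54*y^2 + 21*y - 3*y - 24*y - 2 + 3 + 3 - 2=-8*b^2 - 15*b + y^2*(-54*b - 108) + y*(-48*b^2 - 99*b - 6) + 2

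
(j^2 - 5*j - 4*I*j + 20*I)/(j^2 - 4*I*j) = (j - 5)/j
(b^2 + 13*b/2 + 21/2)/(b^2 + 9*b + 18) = (b + 7/2)/(b + 6)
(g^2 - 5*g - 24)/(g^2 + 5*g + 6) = (g - 8)/(g + 2)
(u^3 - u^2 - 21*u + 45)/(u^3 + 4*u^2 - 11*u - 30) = (u - 3)/(u + 2)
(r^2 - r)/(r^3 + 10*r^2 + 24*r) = (r - 1)/(r^2 + 10*r + 24)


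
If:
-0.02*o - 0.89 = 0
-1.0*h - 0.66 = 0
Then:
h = -0.66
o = -44.50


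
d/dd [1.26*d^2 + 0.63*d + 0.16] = 2.52*d + 0.63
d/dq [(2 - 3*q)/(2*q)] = -1/q^2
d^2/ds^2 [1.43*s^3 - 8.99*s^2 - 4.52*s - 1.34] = 8.58*s - 17.98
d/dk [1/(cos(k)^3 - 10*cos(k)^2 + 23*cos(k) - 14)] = (3*cos(k)^2 - 20*cos(k) + 23)*sin(k)/(cos(k)^3 - 10*cos(k)^2 + 23*cos(k) - 14)^2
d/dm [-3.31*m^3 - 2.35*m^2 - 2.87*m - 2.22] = -9.93*m^2 - 4.7*m - 2.87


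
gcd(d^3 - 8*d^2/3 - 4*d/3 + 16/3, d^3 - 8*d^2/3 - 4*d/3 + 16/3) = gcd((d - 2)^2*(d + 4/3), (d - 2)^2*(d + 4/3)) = d^3 - 8*d^2/3 - 4*d/3 + 16/3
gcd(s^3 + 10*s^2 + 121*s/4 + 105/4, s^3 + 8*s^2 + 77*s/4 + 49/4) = s + 7/2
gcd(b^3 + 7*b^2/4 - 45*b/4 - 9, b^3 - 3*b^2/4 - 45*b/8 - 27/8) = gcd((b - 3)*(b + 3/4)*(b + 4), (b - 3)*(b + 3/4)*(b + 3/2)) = b^2 - 9*b/4 - 9/4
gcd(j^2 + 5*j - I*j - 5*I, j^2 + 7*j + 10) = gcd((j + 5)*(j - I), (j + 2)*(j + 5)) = j + 5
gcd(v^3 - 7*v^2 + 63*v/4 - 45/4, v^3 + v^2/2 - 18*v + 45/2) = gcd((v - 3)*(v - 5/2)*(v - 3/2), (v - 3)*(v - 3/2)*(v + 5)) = v^2 - 9*v/2 + 9/2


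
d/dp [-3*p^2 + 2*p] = 2 - 6*p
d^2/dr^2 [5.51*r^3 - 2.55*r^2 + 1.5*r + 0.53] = 33.06*r - 5.1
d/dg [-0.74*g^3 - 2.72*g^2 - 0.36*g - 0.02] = -2.22*g^2 - 5.44*g - 0.36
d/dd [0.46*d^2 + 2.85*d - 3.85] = 0.92*d + 2.85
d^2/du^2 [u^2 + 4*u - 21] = 2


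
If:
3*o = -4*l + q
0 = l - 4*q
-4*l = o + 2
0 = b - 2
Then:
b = 2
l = -8/11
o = 10/11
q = -2/11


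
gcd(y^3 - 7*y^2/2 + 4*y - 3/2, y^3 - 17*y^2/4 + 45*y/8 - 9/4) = y - 3/2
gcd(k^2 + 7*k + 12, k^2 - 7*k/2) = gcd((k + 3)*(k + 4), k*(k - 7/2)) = 1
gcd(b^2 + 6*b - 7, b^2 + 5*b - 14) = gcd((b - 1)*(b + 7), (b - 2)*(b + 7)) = b + 7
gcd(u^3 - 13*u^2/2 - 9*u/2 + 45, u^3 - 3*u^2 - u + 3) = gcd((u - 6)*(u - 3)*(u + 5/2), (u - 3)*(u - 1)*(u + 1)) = u - 3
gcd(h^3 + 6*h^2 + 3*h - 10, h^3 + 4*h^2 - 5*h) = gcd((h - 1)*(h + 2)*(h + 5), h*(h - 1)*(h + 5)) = h^2 + 4*h - 5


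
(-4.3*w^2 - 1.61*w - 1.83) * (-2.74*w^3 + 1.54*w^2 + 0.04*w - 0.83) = 11.782*w^5 - 2.2106*w^4 + 2.3628*w^3 + 0.686399999999999*w^2 + 1.2631*w + 1.5189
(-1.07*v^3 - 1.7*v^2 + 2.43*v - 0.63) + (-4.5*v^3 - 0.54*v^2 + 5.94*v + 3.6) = -5.57*v^3 - 2.24*v^2 + 8.37*v + 2.97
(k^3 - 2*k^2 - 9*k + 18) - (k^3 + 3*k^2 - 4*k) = -5*k^2 - 5*k + 18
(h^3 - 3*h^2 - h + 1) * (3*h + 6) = 3*h^4 - 3*h^3 - 21*h^2 - 3*h + 6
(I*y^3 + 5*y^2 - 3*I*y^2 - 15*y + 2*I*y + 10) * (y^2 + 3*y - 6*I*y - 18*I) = I*y^5 + 11*y^4 - 37*I*y^3 - 77*y^2 + 6*I*y^2 + 66*y + 210*I*y - 180*I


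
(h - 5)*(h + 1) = h^2 - 4*h - 5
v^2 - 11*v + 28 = (v - 7)*(v - 4)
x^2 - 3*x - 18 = (x - 6)*(x + 3)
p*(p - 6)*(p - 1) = p^3 - 7*p^2 + 6*p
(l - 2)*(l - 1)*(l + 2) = l^3 - l^2 - 4*l + 4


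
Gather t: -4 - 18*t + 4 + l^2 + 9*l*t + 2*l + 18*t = l^2 + 9*l*t + 2*l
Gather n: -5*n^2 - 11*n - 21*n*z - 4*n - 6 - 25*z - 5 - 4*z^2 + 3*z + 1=-5*n^2 + n*(-21*z - 15) - 4*z^2 - 22*z - 10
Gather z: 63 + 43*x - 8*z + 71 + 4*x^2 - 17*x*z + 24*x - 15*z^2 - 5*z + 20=4*x^2 + 67*x - 15*z^2 + z*(-17*x - 13) + 154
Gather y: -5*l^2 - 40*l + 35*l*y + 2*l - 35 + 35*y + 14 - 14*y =-5*l^2 - 38*l + y*(35*l + 21) - 21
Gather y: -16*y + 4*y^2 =4*y^2 - 16*y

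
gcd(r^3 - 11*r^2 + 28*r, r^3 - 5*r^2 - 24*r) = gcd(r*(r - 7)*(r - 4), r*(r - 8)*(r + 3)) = r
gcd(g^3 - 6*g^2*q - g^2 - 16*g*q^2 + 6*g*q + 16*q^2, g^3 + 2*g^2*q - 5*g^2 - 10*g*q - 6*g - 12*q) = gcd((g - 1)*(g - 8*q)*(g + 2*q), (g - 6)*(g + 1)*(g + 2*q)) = g + 2*q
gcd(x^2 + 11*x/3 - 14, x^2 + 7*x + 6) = x + 6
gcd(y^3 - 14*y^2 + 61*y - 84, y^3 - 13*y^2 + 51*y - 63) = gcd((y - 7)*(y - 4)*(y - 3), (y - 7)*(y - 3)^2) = y^2 - 10*y + 21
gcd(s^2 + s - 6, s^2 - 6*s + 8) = s - 2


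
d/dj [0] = 0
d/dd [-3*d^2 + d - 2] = 1 - 6*d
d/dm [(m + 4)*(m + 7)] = 2*m + 11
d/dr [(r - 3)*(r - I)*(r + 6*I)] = 3*r^2 + r*(-6 + 10*I) + 6 - 15*I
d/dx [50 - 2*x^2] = -4*x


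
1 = 1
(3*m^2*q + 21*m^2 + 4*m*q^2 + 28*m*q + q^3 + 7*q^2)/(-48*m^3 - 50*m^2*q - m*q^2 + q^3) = (3*m*q + 21*m + q^2 + 7*q)/(-48*m^2 - 2*m*q + q^2)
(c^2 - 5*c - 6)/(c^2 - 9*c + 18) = (c + 1)/(c - 3)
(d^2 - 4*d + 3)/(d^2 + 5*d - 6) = (d - 3)/(d + 6)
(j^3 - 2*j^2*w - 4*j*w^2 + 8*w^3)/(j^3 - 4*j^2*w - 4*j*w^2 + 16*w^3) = (-j + 2*w)/(-j + 4*w)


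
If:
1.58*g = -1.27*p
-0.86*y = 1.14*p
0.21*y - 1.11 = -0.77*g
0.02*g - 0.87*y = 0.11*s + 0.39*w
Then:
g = 0.99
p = -1.24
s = -3.54545454545455*w - 12.7886191361487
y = 1.64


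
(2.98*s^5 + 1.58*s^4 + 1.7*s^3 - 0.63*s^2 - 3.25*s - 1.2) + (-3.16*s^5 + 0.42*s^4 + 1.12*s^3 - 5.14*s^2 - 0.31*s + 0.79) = -0.18*s^5 + 2.0*s^4 + 2.82*s^3 - 5.77*s^2 - 3.56*s - 0.41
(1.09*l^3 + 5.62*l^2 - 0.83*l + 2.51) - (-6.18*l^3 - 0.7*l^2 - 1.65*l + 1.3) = 7.27*l^3 + 6.32*l^2 + 0.82*l + 1.21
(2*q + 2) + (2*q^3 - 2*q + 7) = 2*q^3 + 9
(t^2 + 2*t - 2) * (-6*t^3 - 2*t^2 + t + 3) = -6*t^5 - 14*t^4 + 9*t^3 + 9*t^2 + 4*t - 6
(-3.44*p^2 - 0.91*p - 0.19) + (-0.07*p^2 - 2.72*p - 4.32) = -3.51*p^2 - 3.63*p - 4.51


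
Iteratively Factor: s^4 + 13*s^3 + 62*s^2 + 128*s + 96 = (s + 3)*(s^3 + 10*s^2 + 32*s + 32) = (s + 3)*(s + 4)*(s^2 + 6*s + 8) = (s + 2)*(s + 3)*(s + 4)*(s + 4)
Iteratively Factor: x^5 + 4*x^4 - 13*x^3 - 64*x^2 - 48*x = (x + 4)*(x^4 - 13*x^2 - 12*x) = (x + 3)*(x + 4)*(x^3 - 3*x^2 - 4*x) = x*(x + 3)*(x + 4)*(x^2 - 3*x - 4) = x*(x - 4)*(x + 3)*(x + 4)*(x + 1)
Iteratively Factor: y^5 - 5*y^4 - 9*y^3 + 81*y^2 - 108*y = (y - 3)*(y^4 - 2*y^3 - 15*y^2 + 36*y) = (y - 3)^2*(y^3 + y^2 - 12*y) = (y - 3)^3*(y^2 + 4*y) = y*(y - 3)^3*(y + 4)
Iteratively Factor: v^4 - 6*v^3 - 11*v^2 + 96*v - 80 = (v + 4)*(v^3 - 10*v^2 + 29*v - 20) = (v - 5)*(v + 4)*(v^2 - 5*v + 4) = (v - 5)*(v - 1)*(v + 4)*(v - 4)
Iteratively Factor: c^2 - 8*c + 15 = (c - 5)*(c - 3)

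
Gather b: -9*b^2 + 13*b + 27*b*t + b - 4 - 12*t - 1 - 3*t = -9*b^2 + b*(27*t + 14) - 15*t - 5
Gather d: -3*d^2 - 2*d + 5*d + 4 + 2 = -3*d^2 + 3*d + 6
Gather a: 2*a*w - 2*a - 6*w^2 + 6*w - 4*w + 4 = a*(2*w - 2) - 6*w^2 + 2*w + 4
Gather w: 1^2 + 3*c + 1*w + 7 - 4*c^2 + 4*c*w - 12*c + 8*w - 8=-4*c^2 - 9*c + w*(4*c + 9)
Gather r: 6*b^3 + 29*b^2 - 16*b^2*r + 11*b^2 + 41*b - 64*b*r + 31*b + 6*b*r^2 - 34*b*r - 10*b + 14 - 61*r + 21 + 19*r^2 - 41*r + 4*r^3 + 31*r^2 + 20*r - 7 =6*b^3 + 40*b^2 + 62*b + 4*r^3 + r^2*(6*b + 50) + r*(-16*b^2 - 98*b - 82) + 28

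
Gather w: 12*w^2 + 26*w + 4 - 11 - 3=12*w^2 + 26*w - 10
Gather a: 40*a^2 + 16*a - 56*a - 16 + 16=40*a^2 - 40*a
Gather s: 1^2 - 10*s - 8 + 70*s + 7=60*s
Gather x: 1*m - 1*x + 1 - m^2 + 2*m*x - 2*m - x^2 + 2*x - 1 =-m^2 - m - x^2 + x*(2*m + 1)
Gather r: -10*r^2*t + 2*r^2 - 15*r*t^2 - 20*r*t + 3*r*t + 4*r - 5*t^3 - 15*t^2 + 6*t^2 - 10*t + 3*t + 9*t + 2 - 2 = r^2*(2 - 10*t) + r*(-15*t^2 - 17*t + 4) - 5*t^3 - 9*t^2 + 2*t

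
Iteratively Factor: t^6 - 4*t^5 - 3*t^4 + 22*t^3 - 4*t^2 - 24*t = (t)*(t^5 - 4*t^4 - 3*t^3 + 22*t^2 - 4*t - 24) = t*(t - 2)*(t^4 - 2*t^3 - 7*t^2 + 8*t + 12) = t*(t - 2)^2*(t^3 - 7*t - 6) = t*(t - 2)^2*(t + 2)*(t^2 - 2*t - 3) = t*(t - 3)*(t - 2)^2*(t + 2)*(t + 1)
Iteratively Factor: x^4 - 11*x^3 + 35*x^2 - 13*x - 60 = (x + 1)*(x^3 - 12*x^2 + 47*x - 60) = (x - 4)*(x + 1)*(x^2 - 8*x + 15) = (x - 4)*(x - 3)*(x + 1)*(x - 5)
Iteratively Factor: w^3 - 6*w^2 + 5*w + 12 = (w - 3)*(w^2 - 3*w - 4) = (w - 4)*(w - 3)*(w + 1)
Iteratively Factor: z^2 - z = (z - 1)*(z)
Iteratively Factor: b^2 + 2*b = (b + 2)*(b)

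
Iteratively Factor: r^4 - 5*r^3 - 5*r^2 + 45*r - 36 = (r - 3)*(r^3 - 2*r^2 - 11*r + 12) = (r - 4)*(r - 3)*(r^2 + 2*r - 3) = (r - 4)*(r - 3)*(r + 3)*(r - 1)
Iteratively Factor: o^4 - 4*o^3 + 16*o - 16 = (o - 2)*(o^3 - 2*o^2 - 4*o + 8) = (o - 2)^2*(o^2 - 4) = (o - 2)^3*(o + 2)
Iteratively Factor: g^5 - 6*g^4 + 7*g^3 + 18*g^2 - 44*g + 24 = (g + 2)*(g^4 - 8*g^3 + 23*g^2 - 28*g + 12) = (g - 3)*(g + 2)*(g^3 - 5*g^2 + 8*g - 4) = (g - 3)*(g - 1)*(g + 2)*(g^2 - 4*g + 4) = (g - 3)*(g - 2)*(g - 1)*(g + 2)*(g - 2)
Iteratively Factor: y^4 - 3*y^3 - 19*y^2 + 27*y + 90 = (y - 5)*(y^3 + 2*y^2 - 9*y - 18) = (y - 5)*(y + 2)*(y^2 - 9) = (y - 5)*(y + 2)*(y + 3)*(y - 3)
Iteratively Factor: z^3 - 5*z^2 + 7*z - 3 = (z - 1)*(z^2 - 4*z + 3) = (z - 1)^2*(z - 3)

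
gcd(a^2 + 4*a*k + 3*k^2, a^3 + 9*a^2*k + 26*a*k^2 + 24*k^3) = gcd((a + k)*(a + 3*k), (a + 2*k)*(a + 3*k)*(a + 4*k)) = a + 3*k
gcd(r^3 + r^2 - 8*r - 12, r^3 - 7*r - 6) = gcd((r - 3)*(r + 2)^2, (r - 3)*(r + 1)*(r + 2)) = r^2 - r - 6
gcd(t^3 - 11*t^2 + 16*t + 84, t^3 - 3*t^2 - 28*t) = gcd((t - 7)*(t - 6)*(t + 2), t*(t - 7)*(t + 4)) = t - 7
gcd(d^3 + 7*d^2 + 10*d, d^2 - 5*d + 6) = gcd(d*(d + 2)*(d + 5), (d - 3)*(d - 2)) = 1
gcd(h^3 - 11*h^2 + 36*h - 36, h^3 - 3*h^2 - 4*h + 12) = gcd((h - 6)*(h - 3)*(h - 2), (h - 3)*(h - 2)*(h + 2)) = h^2 - 5*h + 6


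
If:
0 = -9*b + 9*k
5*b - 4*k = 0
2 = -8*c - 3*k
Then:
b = 0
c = -1/4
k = 0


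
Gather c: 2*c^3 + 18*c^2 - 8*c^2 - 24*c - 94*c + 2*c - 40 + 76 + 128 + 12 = 2*c^3 + 10*c^2 - 116*c + 176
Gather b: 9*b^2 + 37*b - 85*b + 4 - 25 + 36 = 9*b^2 - 48*b + 15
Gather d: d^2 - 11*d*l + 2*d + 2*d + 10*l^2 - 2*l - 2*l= d^2 + d*(4 - 11*l) + 10*l^2 - 4*l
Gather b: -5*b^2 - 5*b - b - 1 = -5*b^2 - 6*b - 1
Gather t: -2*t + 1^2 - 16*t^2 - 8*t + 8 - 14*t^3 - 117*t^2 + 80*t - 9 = -14*t^3 - 133*t^2 + 70*t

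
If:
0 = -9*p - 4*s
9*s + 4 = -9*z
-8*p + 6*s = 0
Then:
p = 0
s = 0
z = -4/9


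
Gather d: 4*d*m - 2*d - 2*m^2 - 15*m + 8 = d*(4*m - 2) - 2*m^2 - 15*m + 8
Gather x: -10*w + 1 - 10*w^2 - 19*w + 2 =-10*w^2 - 29*w + 3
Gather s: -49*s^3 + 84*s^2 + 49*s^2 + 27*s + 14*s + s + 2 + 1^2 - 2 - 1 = -49*s^3 + 133*s^2 + 42*s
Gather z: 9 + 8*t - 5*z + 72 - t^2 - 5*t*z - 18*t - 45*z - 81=-t^2 - 10*t + z*(-5*t - 50)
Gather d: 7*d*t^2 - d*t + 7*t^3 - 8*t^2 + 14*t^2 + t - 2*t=d*(7*t^2 - t) + 7*t^3 + 6*t^2 - t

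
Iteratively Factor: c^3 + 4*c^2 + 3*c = (c + 3)*(c^2 + c) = c*(c + 3)*(c + 1)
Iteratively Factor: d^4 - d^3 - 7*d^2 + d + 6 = (d - 3)*(d^3 + 2*d^2 - d - 2) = (d - 3)*(d + 2)*(d^2 - 1) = (d - 3)*(d + 1)*(d + 2)*(d - 1)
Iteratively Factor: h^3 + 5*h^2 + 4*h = (h + 1)*(h^2 + 4*h) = h*(h + 1)*(h + 4)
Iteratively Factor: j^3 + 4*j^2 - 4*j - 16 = (j + 4)*(j^2 - 4) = (j - 2)*(j + 4)*(j + 2)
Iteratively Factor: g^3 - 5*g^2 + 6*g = (g - 3)*(g^2 - 2*g) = (g - 3)*(g - 2)*(g)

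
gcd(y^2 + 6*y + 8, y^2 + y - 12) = y + 4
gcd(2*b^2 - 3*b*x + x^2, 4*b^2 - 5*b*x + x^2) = -b + x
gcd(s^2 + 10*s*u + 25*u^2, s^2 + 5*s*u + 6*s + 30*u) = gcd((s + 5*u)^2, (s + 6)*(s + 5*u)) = s + 5*u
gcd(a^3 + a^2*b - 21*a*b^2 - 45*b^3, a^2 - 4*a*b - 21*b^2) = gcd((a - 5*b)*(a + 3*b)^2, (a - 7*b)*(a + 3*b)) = a + 3*b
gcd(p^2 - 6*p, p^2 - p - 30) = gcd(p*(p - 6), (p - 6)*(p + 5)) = p - 6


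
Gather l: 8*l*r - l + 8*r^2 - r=l*(8*r - 1) + 8*r^2 - r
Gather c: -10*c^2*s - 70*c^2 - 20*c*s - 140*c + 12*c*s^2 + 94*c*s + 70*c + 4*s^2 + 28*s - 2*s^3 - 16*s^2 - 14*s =c^2*(-10*s - 70) + c*(12*s^2 + 74*s - 70) - 2*s^3 - 12*s^2 + 14*s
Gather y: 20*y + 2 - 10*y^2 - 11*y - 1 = -10*y^2 + 9*y + 1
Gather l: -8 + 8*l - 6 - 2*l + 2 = 6*l - 12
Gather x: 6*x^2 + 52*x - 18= 6*x^2 + 52*x - 18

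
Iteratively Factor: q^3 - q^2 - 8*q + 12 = (q - 2)*(q^2 + q - 6) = (q - 2)*(q + 3)*(q - 2)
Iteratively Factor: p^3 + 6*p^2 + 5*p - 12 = (p - 1)*(p^2 + 7*p + 12) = (p - 1)*(p + 4)*(p + 3)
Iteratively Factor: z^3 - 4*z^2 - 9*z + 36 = (z - 4)*(z^2 - 9) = (z - 4)*(z + 3)*(z - 3)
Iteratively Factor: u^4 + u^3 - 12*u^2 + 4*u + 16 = (u - 2)*(u^3 + 3*u^2 - 6*u - 8) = (u - 2)*(u + 4)*(u^2 - u - 2) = (u - 2)*(u + 1)*(u + 4)*(u - 2)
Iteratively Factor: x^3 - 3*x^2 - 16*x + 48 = (x - 3)*(x^2 - 16) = (x - 4)*(x - 3)*(x + 4)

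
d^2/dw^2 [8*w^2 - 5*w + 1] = 16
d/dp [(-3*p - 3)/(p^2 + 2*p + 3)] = 3*(-p^2 - 2*p + 2*(p + 1)^2 - 3)/(p^2 + 2*p + 3)^2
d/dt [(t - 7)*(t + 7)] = 2*t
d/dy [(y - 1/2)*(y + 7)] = 2*y + 13/2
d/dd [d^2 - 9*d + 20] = 2*d - 9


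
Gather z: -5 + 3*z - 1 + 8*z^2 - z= 8*z^2 + 2*z - 6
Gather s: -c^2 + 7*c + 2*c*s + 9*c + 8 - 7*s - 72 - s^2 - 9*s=-c^2 + 16*c - s^2 + s*(2*c - 16) - 64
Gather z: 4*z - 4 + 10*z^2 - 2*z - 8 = 10*z^2 + 2*z - 12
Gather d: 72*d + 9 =72*d + 9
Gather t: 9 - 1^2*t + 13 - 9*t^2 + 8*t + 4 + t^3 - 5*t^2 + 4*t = t^3 - 14*t^2 + 11*t + 26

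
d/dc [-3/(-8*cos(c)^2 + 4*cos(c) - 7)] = 12*(4*cos(c) - 1)*sin(c)/(8*cos(c)^2 - 4*cos(c) + 7)^2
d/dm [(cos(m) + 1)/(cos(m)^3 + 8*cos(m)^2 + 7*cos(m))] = (2*cos(m) + 7)*sin(m)/((cos(m) + 7)^2*cos(m)^2)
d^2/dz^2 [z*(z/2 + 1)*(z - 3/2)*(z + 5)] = 6*z^2 + 33*z/2 - 1/2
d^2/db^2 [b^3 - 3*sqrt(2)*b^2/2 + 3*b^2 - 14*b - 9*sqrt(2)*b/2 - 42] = 6*b - 3*sqrt(2) + 6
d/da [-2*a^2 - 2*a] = -4*a - 2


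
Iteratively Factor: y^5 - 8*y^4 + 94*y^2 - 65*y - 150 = (y - 2)*(y^4 - 6*y^3 - 12*y^2 + 70*y + 75) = (y - 2)*(y + 3)*(y^3 - 9*y^2 + 15*y + 25) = (y - 2)*(y + 1)*(y + 3)*(y^2 - 10*y + 25) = (y - 5)*(y - 2)*(y + 1)*(y + 3)*(y - 5)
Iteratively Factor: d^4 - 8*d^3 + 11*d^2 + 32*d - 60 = (d + 2)*(d^3 - 10*d^2 + 31*d - 30) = (d - 5)*(d + 2)*(d^2 - 5*d + 6) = (d - 5)*(d - 2)*(d + 2)*(d - 3)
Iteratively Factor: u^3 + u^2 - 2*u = (u - 1)*(u^2 + 2*u) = u*(u - 1)*(u + 2)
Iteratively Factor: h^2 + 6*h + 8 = (h + 2)*(h + 4)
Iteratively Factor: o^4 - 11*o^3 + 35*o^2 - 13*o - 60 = (o - 4)*(o^3 - 7*o^2 + 7*o + 15) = (o - 4)*(o - 3)*(o^2 - 4*o - 5) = (o - 4)*(o - 3)*(o + 1)*(o - 5)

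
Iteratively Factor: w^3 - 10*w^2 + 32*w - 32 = (w - 4)*(w^2 - 6*w + 8) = (w - 4)*(w - 2)*(w - 4)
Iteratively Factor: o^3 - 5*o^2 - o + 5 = (o - 1)*(o^2 - 4*o - 5) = (o - 1)*(o + 1)*(o - 5)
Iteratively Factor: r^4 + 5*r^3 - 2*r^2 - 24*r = (r - 2)*(r^3 + 7*r^2 + 12*r) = r*(r - 2)*(r^2 + 7*r + 12) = r*(r - 2)*(r + 3)*(r + 4)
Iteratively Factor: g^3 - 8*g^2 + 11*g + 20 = (g - 4)*(g^2 - 4*g - 5) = (g - 5)*(g - 4)*(g + 1)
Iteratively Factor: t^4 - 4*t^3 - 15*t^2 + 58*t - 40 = (t - 5)*(t^3 + t^2 - 10*t + 8) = (t - 5)*(t - 2)*(t^2 + 3*t - 4) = (t - 5)*(t - 2)*(t - 1)*(t + 4)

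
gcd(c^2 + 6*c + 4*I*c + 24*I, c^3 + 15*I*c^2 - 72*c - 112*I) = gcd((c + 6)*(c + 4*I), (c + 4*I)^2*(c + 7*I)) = c + 4*I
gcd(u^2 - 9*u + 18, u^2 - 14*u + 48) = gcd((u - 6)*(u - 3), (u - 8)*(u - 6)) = u - 6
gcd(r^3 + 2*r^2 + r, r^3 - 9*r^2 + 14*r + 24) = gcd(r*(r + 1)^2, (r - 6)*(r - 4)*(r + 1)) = r + 1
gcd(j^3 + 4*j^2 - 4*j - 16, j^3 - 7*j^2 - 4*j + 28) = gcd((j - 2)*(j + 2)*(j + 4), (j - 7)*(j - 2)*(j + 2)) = j^2 - 4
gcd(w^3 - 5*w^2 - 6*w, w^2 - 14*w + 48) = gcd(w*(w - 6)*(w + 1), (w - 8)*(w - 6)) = w - 6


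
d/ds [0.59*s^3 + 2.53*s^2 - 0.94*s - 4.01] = 1.77*s^2 + 5.06*s - 0.94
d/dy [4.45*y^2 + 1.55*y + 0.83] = 8.9*y + 1.55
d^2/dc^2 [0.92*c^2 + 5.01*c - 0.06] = 1.84000000000000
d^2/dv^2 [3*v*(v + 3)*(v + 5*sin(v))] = -15*v^2*sin(v) - 45*v*sin(v) + 60*v*cos(v) + 18*v + 30*sin(v) + 90*cos(v) + 18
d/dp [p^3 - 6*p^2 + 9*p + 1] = 3*p^2 - 12*p + 9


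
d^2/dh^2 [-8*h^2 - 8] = -16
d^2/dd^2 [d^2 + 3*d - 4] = 2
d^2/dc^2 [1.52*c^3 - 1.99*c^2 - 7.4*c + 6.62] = 9.12*c - 3.98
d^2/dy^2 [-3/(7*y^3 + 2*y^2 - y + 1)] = 6*((21*y + 2)*(7*y^3 + 2*y^2 - y + 1) - (21*y^2 + 4*y - 1)^2)/(7*y^3 + 2*y^2 - y + 1)^3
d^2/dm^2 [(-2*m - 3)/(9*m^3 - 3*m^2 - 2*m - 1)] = 2*(-486*m^5 - 1296*m^4 + 594*m^3 - 27*m^2 - 117*m + 1)/(729*m^9 - 729*m^8 - 243*m^7 + 54*m^6 + 216*m^5 + 45*m^4 - 17*m^3 - 21*m^2 - 6*m - 1)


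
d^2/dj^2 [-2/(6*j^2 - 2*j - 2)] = 2*(-9*j^2 + 3*j + (6*j - 1)^2 + 3)/(-3*j^2 + j + 1)^3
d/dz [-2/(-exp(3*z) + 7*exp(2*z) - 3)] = (28 - 6*exp(z))*exp(2*z)/(exp(3*z) - 7*exp(2*z) + 3)^2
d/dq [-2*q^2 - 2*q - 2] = -4*q - 2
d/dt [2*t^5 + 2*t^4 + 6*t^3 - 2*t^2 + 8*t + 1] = 10*t^4 + 8*t^3 + 18*t^2 - 4*t + 8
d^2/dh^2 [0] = 0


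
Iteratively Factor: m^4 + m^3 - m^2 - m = (m)*(m^3 + m^2 - m - 1) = m*(m - 1)*(m^2 + 2*m + 1) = m*(m - 1)*(m + 1)*(m + 1)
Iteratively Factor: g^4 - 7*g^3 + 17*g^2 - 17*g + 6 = (g - 1)*(g^3 - 6*g^2 + 11*g - 6) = (g - 1)^2*(g^2 - 5*g + 6) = (g - 2)*(g - 1)^2*(g - 3)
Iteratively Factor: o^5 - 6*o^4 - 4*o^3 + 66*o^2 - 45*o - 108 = (o - 4)*(o^4 - 2*o^3 - 12*o^2 + 18*o + 27) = (o - 4)*(o - 3)*(o^3 + o^2 - 9*o - 9) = (o - 4)*(o - 3)*(o + 3)*(o^2 - 2*o - 3) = (o - 4)*(o - 3)*(o + 1)*(o + 3)*(o - 3)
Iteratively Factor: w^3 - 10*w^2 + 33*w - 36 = (w - 3)*(w^2 - 7*w + 12) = (w - 3)^2*(w - 4)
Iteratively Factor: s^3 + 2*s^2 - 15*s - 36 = (s - 4)*(s^2 + 6*s + 9) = (s - 4)*(s + 3)*(s + 3)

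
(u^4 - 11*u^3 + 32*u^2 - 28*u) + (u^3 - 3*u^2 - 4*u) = u^4 - 10*u^3 + 29*u^2 - 32*u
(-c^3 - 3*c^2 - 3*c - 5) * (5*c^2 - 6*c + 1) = -5*c^5 - 9*c^4 + 2*c^3 - 10*c^2 + 27*c - 5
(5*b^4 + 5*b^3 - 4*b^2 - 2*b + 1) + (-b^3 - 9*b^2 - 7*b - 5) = 5*b^4 + 4*b^3 - 13*b^2 - 9*b - 4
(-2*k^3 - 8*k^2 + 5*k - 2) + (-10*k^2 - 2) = -2*k^3 - 18*k^2 + 5*k - 4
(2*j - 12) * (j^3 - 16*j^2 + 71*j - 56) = 2*j^4 - 44*j^3 + 334*j^2 - 964*j + 672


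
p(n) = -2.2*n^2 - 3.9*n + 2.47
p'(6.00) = -30.30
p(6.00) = -100.13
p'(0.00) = -3.90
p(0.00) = 2.47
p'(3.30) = -18.42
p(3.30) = -34.36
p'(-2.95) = 9.08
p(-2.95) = -5.17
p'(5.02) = -25.99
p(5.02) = -72.55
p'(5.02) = -25.99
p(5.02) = -72.55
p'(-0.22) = -2.93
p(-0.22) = 3.22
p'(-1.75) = 3.80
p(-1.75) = 2.56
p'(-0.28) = -2.67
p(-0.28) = 3.39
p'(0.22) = -4.87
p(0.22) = 1.51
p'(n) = -4.4*n - 3.9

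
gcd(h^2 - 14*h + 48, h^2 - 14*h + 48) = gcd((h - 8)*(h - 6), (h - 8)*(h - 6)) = h^2 - 14*h + 48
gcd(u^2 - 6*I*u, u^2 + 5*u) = u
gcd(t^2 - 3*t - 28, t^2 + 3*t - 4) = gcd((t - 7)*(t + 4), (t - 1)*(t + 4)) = t + 4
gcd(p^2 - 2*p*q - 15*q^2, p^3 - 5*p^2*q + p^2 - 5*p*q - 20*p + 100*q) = p - 5*q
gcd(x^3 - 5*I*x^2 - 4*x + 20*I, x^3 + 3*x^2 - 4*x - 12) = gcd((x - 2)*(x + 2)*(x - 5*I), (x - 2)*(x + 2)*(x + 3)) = x^2 - 4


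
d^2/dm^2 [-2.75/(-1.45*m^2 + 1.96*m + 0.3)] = (11.56375*m^2 - 15.631*m - 2.75*(2.9*m - 1.96)*(5.8*m - 3.92) - 2.3925)/(-1.45*m^2 + 1.96*m + 0.3)^3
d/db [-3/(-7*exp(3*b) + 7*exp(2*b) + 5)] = (42 - 63*exp(b))*exp(2*b)/(-7*exp(3*b) + 7*exp(2*b) + 5)^2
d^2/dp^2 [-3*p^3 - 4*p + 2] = -18*p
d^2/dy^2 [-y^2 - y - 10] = -2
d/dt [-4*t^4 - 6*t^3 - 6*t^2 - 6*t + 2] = -16*t^3 - 18*t^2 - 12*t - 6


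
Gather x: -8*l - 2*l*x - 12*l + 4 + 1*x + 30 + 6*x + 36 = -20*l + x*(7 - 2*l) + 70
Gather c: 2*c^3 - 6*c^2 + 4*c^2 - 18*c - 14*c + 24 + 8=2*c^3 - 2*c^2 - 32*c + 32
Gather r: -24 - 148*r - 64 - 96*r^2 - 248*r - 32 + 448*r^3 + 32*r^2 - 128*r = 448*r^3 - 64*r^2 - 524*r - 120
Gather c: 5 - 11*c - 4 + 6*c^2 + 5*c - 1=6*c^2 - 6*c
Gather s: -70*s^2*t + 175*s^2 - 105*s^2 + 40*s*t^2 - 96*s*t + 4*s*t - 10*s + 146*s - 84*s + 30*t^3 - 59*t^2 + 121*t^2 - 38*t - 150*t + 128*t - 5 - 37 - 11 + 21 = s^2*(70 - 70*t) + s*(40*t^2 - 92*t + 52) + 30*t^3 + 62*t^2 - 60*t - 32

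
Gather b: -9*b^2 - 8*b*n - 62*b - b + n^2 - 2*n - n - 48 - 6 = -9*b^2 + b*(-8*n - 63) + n^2 - 3*n - 54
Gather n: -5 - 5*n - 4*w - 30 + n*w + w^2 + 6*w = n*(w - 5) + w^2 + 2*w - 35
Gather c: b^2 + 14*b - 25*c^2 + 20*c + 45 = b^2 + 14*b - 25*c^2 + 20*c + 45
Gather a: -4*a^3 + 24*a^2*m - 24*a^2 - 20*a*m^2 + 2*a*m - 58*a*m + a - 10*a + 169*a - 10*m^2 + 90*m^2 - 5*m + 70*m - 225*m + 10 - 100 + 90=-4*a^3 + a^2*(24*m - 24) + a*(-20*m^2 - 56*m + 160) + 80*m^2 - 160*m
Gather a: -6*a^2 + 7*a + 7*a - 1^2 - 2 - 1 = -6*a^2 + 14*a - 4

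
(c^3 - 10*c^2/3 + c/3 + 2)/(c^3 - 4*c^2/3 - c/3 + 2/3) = (c - 3)/(c - 1)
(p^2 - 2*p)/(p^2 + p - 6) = p/(p + 3)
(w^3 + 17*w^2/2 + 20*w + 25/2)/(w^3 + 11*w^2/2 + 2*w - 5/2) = (2*w + 5)/(2*w - 1)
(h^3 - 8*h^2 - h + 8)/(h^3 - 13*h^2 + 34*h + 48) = (h - 1)/(h - 6)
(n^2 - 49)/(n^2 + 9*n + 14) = (n - 7)/(n + 2)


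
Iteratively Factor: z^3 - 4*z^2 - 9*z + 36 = (z + 3)*(z^2 - 7*z + 12) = (z - 3)*(z + 3)*(z - 4)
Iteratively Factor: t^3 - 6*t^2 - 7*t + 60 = (t - 4)*(t^2 - 2*t - 15) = (t - 4)*(t + 3)*(t - 5)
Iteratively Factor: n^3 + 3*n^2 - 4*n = (n)*(n^2 + 3*n - 4) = n*(n + 4)*(n - 1)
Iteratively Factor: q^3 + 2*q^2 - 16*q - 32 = (q - 4)*(q^2 + 6*q + 8) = (q - 4)*(q + 4)*(q + 2)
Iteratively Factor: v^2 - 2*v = (v - 2)*(v)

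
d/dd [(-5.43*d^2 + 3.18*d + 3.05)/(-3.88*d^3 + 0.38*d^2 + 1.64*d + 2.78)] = (-21.0684*d^4 + 24.6768*d^3 + 25.3884*d^2 - 32.5088*d + 3.8384)/(15.0544*d^6 - 2.9488*d^5 - 12.582*d^4 - 20.3264*d^3 + 4.8024*d^2 + 9.1184*d + 7.7284)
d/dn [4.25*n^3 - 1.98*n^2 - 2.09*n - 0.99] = 12.75*n^2 - 3.96*n - 2.09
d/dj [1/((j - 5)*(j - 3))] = 2*(4 - j)/(j^4 - 16*j^3 + 94*j^2 - 240*j + 225)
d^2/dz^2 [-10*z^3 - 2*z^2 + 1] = -60*z - 4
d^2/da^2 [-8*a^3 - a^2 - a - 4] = -48*a - 2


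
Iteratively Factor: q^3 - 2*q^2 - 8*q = (q)*(q^2 - 2*q - 8) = q*(q + 2)*(q - 4)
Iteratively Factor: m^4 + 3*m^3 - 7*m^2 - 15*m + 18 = (m + 3)*(m^3 - 7*m + 6) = (m + 3)^2*(m^2 - 3*m + 2) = (m - 2)*(m + 3)^2*(m - 1)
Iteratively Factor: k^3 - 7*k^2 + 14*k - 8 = (k - 4)*(k^2 - 3*k + 2) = (k - 4)*(k - 1)*(k - 2)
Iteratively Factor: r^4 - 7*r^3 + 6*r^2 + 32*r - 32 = (r - 1)*(r^3 - 6*r^2 + 32) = (r - 4)*(r - 1)*(r^2 - 2*r - 8) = (r - 4)*(r - 1)*(r + 2)*(r - 4)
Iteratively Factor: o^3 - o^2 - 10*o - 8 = (o + 1)*(o^2 - 2*o - 8) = (o - 4)*(o + 1)*(o + 2)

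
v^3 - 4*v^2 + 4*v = v*(v - 2)^2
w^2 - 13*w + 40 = (w - 8)*(w - 5)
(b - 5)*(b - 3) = b^2 - 8*b + 15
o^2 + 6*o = o*(o + 6)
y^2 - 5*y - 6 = (y - 6)*(y + 1)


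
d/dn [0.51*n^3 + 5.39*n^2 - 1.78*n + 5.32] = 1.53*n^2 + 10.78*n - 1.78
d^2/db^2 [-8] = 0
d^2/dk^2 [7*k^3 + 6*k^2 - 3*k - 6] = 42*k + 12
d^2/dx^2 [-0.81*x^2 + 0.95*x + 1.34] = -1.62000000000000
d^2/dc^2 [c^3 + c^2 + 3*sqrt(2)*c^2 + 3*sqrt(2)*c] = 6*c + 2 + 6*sqrt(2)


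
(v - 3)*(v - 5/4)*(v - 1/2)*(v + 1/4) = v^4 - 9*v^3/2 + 75*v^2/16 - 13*v/32 - 15/32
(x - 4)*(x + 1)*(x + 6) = x^3 + 3*x^2 - 22*x - 24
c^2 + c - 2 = (c - 1)*(c + 2)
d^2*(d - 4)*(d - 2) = d^4 - 6*d^3 + 8*d^2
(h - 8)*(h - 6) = h^2 - 14*h + 48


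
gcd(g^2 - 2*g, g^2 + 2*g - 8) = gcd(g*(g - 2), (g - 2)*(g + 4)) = g - 2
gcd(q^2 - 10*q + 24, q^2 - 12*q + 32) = q - 4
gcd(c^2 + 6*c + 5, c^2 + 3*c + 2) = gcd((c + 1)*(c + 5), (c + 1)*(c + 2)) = c + 1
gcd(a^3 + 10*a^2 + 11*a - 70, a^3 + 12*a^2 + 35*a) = a^2 + 12*a + 35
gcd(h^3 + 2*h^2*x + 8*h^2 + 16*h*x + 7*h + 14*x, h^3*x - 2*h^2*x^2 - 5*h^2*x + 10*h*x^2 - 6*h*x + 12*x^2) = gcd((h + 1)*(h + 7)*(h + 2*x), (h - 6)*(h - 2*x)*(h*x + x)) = h + 1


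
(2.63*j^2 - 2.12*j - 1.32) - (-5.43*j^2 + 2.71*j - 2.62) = 8.06*j^2 - 4.83*j + 1.3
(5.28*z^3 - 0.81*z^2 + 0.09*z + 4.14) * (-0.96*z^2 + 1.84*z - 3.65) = -5.0688*z^5 + 10.4928*z^4 - 20.8488*z^3 - 0.8523*z^2 + 7.2891*z - 15.111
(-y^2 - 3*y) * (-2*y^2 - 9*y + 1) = 2*y^4 + 15*y^3 + 26*y^2 - 3*y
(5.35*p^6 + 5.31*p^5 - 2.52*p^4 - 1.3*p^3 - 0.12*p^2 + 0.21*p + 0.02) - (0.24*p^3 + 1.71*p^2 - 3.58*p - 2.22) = 5.35*p^6 + 5.31*p^5 - 2.52*p^4 - 1.54*p^3 - 1.83*p^2 + 3.79*p + 2.24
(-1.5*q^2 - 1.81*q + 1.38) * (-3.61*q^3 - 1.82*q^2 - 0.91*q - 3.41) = 5.415*q^5 + 9.2641*q^4 - 0.3226*q^3 + 4.2505*q^2 + 4.9163*q - 4.7058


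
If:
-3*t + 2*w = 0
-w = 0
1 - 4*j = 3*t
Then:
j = 1/4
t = 0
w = 0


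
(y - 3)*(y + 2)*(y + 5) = y^3 + 4*y^2 - 11*y - 30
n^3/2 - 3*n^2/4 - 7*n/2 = n*(n/2 + 1)*(n - 7/2)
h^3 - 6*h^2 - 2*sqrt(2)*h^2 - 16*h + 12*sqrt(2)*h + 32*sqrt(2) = (h - 8)*(h + 2)*(h - 2*sqrt(2))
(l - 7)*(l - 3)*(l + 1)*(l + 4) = l^4 - 5*l^3 - 25*l^2 + 65*l + 84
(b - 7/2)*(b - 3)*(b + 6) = b^3 - b^2/2 - 57*b/2 + 63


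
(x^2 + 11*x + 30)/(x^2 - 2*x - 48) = (x + 5)/(x - 8)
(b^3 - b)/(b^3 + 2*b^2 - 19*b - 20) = b*(b - 1)/(b^2 + b - 20)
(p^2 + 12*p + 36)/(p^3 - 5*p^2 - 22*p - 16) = (p^2 + 12*p + 36)/(p^3 - 5*p^2 - 22*p - 16)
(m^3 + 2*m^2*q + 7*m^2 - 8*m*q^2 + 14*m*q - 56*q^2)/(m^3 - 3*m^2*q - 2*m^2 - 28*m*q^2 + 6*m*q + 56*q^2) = (-m^2 + 2*m*q - 7*m + 14*q)/(-m^2 + 7*m*q + 2*m - 14*q)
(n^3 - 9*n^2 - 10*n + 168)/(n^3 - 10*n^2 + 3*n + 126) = (n + 4)/(n + 3)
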